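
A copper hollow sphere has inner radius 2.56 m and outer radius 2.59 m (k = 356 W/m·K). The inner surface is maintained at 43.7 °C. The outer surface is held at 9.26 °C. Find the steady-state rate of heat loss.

Q = 4πk·ΔT/(1/r₁ − 1/r₂) = 4π × 356 × 34.44 / (1/2.56 − 1/2.59) = 3.41×10^7 W

Q = 3.41×10^7 W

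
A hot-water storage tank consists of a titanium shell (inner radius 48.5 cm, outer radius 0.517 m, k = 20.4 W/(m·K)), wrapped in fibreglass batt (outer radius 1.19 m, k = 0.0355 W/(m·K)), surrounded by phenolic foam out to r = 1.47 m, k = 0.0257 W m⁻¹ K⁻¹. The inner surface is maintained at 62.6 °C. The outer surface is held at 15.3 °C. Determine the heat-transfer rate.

Q = 16.0 W

Resistance network (inner→outer):
  R_titanium = (1/0.485 − 1/0.517)/(4πk) = 0.1276/(4π·20.4) = 4.978×10^-4 K/W
  R_fibreglass batt = (1/0.517 − 1/1.19)/(4πk) = 1.094/(4π·0.0355) = 2.452 K/W
  R_phenolic foam = (1/1.19 − 1/1.47)/(4πk) = 0.1601/(4π·0.0257) = 0.4956 K/W
ΣR = 4.978×10^-4 + 2.452 + 0.4956 = 2.948 K/W
Q = ΔT/ΣR = (62.6 °C − 15.3 °C)/2.948 = 16.0 W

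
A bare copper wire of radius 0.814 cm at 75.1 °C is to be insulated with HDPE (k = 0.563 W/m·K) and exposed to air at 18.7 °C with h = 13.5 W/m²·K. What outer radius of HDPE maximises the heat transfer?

For a cylinder, r_cr = k_ins/h = 0.563/13.5 = 0.0417 m = 4.17 cm

r_cr = 4.17 cm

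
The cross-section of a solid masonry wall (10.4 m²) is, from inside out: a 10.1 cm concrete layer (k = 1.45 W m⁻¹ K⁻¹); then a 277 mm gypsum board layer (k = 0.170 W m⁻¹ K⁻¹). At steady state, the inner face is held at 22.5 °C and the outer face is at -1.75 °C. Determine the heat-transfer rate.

Q = 148 W

Treat each layer as a resistance in series:
  R_concrete = L/(kA) = 0.101/(1.45·10.4) = 0.006698 K/W
  R_gypsum board = L/(kA) = 0.277/(0.170·10.4) = 0.1567 K/W
ΣR = 0.006698 + 0.1567 = 0.1634 K/W
Q = ΔT/ΣR = (22.5 °C − -1.75 °C)/0.1634 = 148 W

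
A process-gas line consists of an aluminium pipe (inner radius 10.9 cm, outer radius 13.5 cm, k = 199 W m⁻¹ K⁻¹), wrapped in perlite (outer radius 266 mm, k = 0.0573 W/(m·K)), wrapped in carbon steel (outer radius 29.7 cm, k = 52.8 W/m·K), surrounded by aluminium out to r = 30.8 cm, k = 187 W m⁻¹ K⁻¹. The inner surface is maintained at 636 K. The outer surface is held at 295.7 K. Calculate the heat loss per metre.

Q' = 181 W/m

Resistance network (inner→outer):
  R'_aluminium = ln(0.135/0.109)/(2πk) = 0.2139/(2π·199) = 1.711×10^-4 m·K/W
  R'_perlite = ln(0.266/0.135)/(2πk) = 0.6782/(2π·0.0573) = 1.884 m·K/W
  R'_carbon steel = ln(0.297/0.266)/(2πk) = 0.1102/(2π·52.8) = 3.323×10^-4 m·K/W
  R'_aluminium = ln(0.308/0.297)/(2πk) = 0.03637/(2π·187) = 3.095×10^-5 m·K/W
ΣR = 1.711×10^-4 + 1.884 + 3.323×10^-4 + 3.095×10^-5 = 1.885 m·K/W
Q' = ΔT/ΣR = (636 K − 295.7 K)/1.885 = 181 W/m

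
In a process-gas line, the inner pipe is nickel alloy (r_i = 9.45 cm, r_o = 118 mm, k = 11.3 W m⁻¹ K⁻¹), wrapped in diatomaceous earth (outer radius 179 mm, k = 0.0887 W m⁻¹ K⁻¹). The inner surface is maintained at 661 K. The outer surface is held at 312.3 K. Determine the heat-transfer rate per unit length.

Q' = 464 W/m

Series thermal resistances, inner to outer:
  R'_nickel alloy = ln(0.118/0.0945)/(2πk) = 0.2221/(2π·11.3) = 0.003128 m·K/W
  R'_diatomaceous earth = ln(0.179/0.118)/(2πk) = 0.4167/(2π·0.0887) = 0.7477 m·K/W
ΣR = 0.003128 + 0.7477 = 0.7508 m·K/W
Q' = ΔT/ΣR = (661 K − 312.3 K)/0.7508 = 464 W/m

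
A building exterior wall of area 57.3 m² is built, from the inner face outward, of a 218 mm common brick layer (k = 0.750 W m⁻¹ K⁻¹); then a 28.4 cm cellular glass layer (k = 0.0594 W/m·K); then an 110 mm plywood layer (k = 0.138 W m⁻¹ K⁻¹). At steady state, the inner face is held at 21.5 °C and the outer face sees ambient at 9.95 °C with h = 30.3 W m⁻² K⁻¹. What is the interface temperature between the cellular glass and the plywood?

Treat each layer as a resistance in series:
  R_common brick = L/(kA) = 0.218/(0.750·57.3) = 0.005073 K/W
  R_cellular glass = L/(kA) = 0.284/(0.0594·57.3) = 0.08344 K/W
  R_plywood = L/(kA) = 0.110/(0.138·57.3) = 0.01391 K/W
  R_conv,out = 1/(hA) = 1/(30.3·57.3) = 5.760×10^-4 K/W
ΣR = 0.005073 + 0.08344 + 0.01391 + 5.760×10^-4 = 0.1030 K/W
Q = ΔT/ΣR = (21.5 °C − 9.95 °C)/0.1030 = 112.1 W
From the inner boundary to the cellular glass/plywood interface, ΣR_partial = 0.08851 K/W.
T_interface = T_in − Q·ΣR_partial = 21.5 °C − (112.1)(0.08851) = 11.6 °C

T = 11.6 °C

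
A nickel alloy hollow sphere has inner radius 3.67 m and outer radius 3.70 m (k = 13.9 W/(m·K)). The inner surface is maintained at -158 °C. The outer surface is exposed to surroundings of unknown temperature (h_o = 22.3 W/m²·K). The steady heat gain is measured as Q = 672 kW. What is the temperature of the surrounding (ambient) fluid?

T_out = 25.7 °C

Series resistances:
  R_nickel alloy = (1/3.67 − 1/3.70)/(4πk) = 0.002209/(4π·13.9) = 1.265×10^-5 K/W
  R_conv,out = 1/(4πr²h) = 1/(4π·3.70²·22.3) = 2.607×10^-4 K/W
ΣR = 2.733×10^-4 K/W
ΔT = Q·ΣR = 6.72×10^5 × 2.733×10^-4 = 183.7 K
Heat flows inward, so T_out = T_in + ΔT = -158 + 183.7 = 25.7 °C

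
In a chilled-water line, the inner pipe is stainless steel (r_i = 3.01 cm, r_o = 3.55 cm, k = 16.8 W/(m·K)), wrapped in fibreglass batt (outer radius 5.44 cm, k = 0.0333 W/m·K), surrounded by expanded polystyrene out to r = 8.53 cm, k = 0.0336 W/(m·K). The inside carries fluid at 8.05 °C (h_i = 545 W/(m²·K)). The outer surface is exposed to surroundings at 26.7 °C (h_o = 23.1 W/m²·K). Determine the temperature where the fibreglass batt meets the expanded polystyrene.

Series thermal resistances, inner to outer:
  R'_conv,in = 1/(2πr h) = 1/(2π·0.0301·545) = 0.009702 m·K/W
  R'_stainless steel = ln(0.0355/0.0301)/(2πk) = 0.1650/(2π·16.8) = 0.001563 m·K/W
  R'_fibreglass batt = ln(0.0544/0.0355)/(2πk) = 0.4268/(2π·0.0333) = 2.040 m·K/W
  R'_expanded polystyrene = ln(0.0853/0.0544)/(2πk) = 0.4498/(2π·0.0336) = 2.131 m·K/W
  R'_conv,out = 1/(2πr h) = 1/(2π·0.0853·23.1) = 0.08077 m·K/W
ΣR = 0.009702 + 0.001563 + 2.040 + 2.131 + 0.08077 = 4.263 m·K/W
Q' = ΔT/ΣR = (8.05 °C − 26.7 °C)/4.263 = -4.375 W/m
From the inner boundary to the fibreglass batt/expanded polystyrene interface, ΣR_partial = 2.051 m·K/W.
T_interface = T_in − Q'·ΣR_partial = 8.05 °C − (-4.375)(2.051) = 17.0 °C

T = 17.0 °C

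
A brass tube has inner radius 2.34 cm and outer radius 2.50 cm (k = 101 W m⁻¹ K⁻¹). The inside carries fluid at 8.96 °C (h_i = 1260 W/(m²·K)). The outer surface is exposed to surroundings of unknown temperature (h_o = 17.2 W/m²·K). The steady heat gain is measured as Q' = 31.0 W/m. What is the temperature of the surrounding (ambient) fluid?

T_out = 20.6 °C

Sum the resistances:
  R'_conv,in = 1/(2πr h) = 1/(2π·0.0234·1260) = 0.005398 m·K/W
  R'_brass = ln(0.0250/0.0234)/(2πk) = 0.06614/(2π·101) = 1.042×10^-4 m·K/W
  R'_conv,out = 1/(2πr h) = 1/(2π·0.0250·17.2) = 0.3701 m·K/W
ΣR = 0.3756 m·K/W
ΔT = Q'·ΣR = 31.0 × 0.3756 = 11.64 K
Heat flows inward, so T_out = T_in + ΔT = 8.96 + 11.64 = 20.6 °C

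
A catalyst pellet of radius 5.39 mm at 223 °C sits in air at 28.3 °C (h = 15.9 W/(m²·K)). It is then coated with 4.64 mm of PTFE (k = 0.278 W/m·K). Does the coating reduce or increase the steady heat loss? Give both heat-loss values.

increases: 1.13 → 2.62 W

Critical radius for a sphere: r_cr = 2k/h = 0.0350 m = 3.50 cm.
Outer radius after coating: r₂ = 0.00539 + 0.00464 = 0.01003 m.
Since r₁ < r_cr and r₂ ≤ r_cr, the coating moves toward the maximum at r_cr — heat loss rises.
Bare: R = 1/(4πr₁²h) = 172.3 K/W; Q = 194.7/172.3 = 1.13 W.
Coated: R = R_cond + R_conv = 74.32 K/W; Q = 194.7/74.32 = 2.62 W.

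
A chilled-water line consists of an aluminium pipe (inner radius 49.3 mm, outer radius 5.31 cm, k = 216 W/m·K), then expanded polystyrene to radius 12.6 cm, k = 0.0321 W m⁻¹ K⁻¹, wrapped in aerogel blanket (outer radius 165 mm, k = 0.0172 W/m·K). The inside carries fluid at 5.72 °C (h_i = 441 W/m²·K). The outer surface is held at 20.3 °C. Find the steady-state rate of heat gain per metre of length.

Q' = 2.15 W/m

Series thermal resistances, inner to outer:
  R'_conv,in = 1/(2πr h) = 1/(2π·0.0493·441) = 0.007320 m·K/W
  R'_aluminium = ln(0.0531/0.0493)/(2πk) = 0.07425/(2π·216) = 5.471×10^-5 m·K/W
  R'_expanded polystyrene = ln(0.126/0.0531)/(2πk) = 0.8641/(2π·0.0321) = 4.284 m·K/W
  R'_aerogel blanket = ln(0.165/0.126)/(2πk) = 0.2697/(2π·0.0172) = 2.495 m·K/W
ΣR = 0.007320 + 5.471×10^-5 + 4.284 + 2.495 = 6.786 m·K/W
Q' = ΔT/ΣR = (5.72 °C − 20.3 °C)/6.786 = -2.15 W/m
(Negative Q' ⇒ heat flows inward; heat gain = 2.15 W/m.)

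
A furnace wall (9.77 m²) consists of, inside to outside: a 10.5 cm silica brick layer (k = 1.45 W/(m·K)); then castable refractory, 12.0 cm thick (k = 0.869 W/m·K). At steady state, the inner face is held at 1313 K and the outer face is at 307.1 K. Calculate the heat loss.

Q = 46700 W

Treat each layer as a resistance in series:
  R_silica brick = L/(kA) = 0.105/(1.45·9.77) = 0.007412 K/W
  R_castable refractory = L/(kA) = 0.120/(0.869·9.77) = 0.01413 K/W
ΣR = 0.007412 + 0.01413 = 0.02154 K/W
Q = ΔT/ΣR = (1313 K − 307.1 K)/0.02154 = 46700 W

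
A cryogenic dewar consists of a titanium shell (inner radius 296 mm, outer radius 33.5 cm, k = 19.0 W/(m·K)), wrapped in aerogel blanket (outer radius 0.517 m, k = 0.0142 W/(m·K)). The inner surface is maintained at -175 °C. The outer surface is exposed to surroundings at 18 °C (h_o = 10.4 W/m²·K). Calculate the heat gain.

Resistance network (inner→outer):
  R_titanium = (1/0.296 − 1/0.335)/(4πk) = 0.3933/(4π·19.0) = 0.001647 K/W
  R_aerogel blanket = (1/0.335 − 1/0.517)/(4πk) = 1.051/(4π·0.0142) = 5.889 K/W
  R_conv,out = 1/(4πr²h) = 1/(4π·0.517²·10.4) = 0.02863 K/W
ΣR = 0.001647 + 5.889 + 0.02863 = 5.919 K/W
Q = ΔT/ΣR = (-175 °C − 18 °C)/5.919 = -32.6 W
(Negative Q ⇒ heat flows inward; heat gain = 32.6 W.)

Q = 32.6 W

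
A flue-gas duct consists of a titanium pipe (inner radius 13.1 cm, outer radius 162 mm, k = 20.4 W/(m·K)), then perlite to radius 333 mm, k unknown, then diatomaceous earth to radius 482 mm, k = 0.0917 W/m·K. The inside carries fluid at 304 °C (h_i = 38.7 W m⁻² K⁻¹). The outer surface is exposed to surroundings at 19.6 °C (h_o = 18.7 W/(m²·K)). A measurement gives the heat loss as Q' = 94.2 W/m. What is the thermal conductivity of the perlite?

ΣR = ΔT/Q' = |304 − 19.6|/94.2 = 3.019 m·K/W
Known resistances:
  R'_conv,in = 1/(2πr h) = 1/(2π·0.131·38.7) = 0.03139 m·K/W
  R'_titanium = ln(0.162/0.131)/(2πk) = 0.2124/(2π·20.4) = 0.001657 m·K/W
  R'_diatomaceous earth = ln(0.482/0.333)/(2πk) = 0.3698/(2π·0.0917) = 0.6418 m·K/W
  R'_conv,out = 1/(2πr h) = 1/(2π·0.482·18.7) = 0.01766 m·K/W
R_perlite = ΣR − ΣR_known = 3.019 − 0.6925 = 2.327 m·K/W
ln(r₂/r₁)/(2πk) = 2.327 ⇒ k = 0.7205/(2π·2.327) = 0.0493 W/m·K

k = 0.0493 W/m·K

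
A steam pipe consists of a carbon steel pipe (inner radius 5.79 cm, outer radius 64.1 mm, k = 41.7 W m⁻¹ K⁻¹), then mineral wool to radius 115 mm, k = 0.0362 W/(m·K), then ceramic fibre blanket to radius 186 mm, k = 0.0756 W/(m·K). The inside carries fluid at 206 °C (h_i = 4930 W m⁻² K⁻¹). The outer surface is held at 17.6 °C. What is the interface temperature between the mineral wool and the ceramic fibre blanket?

Treat each layer as a resistance in series:
  R'_conv,in = 1/(2πr h) = 1/(2π·0.0579·4930) = 5.576×10^-4 m·K/W
  R'_carbon steel = ln(0.0641/0.0579)/(2πk) = 0.1017/(2π·41.7) = 3.883×10^-4 m·K/W
  R'_mineral wool = ln(0.115/0.0641)/(2πk) = 0.5845/(2π·0.0362) = 2.570 m·K/W
  R'_ceramic fibre blanket = ln(0.186/0.115)/(2πk) = 0.4808/(2π·0.0756) = 1.012 m·K/W
ΣR = 5.576×10^-4 + 3.883×10^-4 + 2.570 + 1.012 = 3.583 m·K/W
Q' = ΔT/ΣR = (206 °C − 17.6 °C)/3.583 = 52.58 W/m
From the inner boundary to the mineral wool/ceramic fibre blanket interface, ΣR_partial = 2.571 m·K/W.
T_interface = T_in − Q'·ΣR_partial = 206 °C − (52.58)(2.571) = 70.8 °C

T = 70.8 °C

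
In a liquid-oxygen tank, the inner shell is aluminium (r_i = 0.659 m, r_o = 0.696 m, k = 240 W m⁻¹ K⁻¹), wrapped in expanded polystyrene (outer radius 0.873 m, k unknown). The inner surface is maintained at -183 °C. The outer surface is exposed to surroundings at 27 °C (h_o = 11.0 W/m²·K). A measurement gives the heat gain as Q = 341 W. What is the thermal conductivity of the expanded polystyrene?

k = 0.0382 W/m·K

ΣR = ΔT/Q = |-183 − 27|/341 = 0.6158 K/W
Known resistances:
  R_aluminium = (1/0.659 − 1/0.696)/(4πk) = 0.08067/(4π·240) = 2.675×10^-5 K/W
  R_conv,out = 1/(4πr²h) = 1/(4π·0.873²·11.0) = 0.009492 K/W
R_expanded polystyrene = ΣR − ΣR_known = 0.6158 − 0.009519 = 0.6063 K/W
(1/r₁−1/r₂)/(4πk) = 0.6063 ⇒ k = 0.2913/(4π·0.6063) = 0.0382 W/m·K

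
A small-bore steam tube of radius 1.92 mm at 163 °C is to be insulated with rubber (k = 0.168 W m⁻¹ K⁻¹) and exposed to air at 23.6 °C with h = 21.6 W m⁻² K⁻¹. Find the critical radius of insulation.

r_cr = 0.778 cm

For a cylinder, r_cr = k_ins/h = 0.168/21.6 = 0.00778 m = 0.778 cm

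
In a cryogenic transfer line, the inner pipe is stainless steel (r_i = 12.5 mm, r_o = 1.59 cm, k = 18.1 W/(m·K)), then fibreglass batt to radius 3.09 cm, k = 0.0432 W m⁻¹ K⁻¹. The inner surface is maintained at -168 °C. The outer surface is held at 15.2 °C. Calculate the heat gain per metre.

Q' = 74.8 W/m

Series thermal resistances, inner to outer:
  R'_stainless steel = ln(0.0159/0.0125)/(2πk) = 0.2406/(2π·18.1) = 0.002116 m·K/W
  R'_fibreglass batt = ln(0.0309/0.0159)/(2πk) = 0.6644/(2π·0.0432) = 2.448 m·K/W
ΣR = 0.002116 + 2.448 = 2.450 m·K/W
Q' = ΔT/ΣR = (-168 °C − 15.2 °C)/2.450 = -74.8 W/m
(Negative Q' ⇒ heat flows inward; heat gain = 74.8 W/m.)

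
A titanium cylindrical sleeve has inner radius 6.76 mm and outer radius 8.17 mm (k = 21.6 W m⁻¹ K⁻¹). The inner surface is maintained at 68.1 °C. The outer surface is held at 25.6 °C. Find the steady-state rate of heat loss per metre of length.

Q' = 2πk·ΔT/ln(r₂/r₁) = 2π × 21.6 × 42.5 / ln(0.00817/0.00676) = 30400 W/m

Q' = 30400 W/m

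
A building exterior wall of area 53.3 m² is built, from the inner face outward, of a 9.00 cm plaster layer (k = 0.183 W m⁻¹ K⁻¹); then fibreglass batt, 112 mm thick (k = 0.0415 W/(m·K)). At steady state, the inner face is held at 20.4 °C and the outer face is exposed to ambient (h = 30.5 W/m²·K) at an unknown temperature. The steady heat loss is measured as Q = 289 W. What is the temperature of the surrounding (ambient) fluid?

T_out = 2.92 °C

Sum the resistances:
  R_plaster = L/(kA) = 0.0900/(0.183·53.3) = 0.009227 K/W
  R_fibreglass batt = L/(kA) = 0.112/(0.0415·53.3) = 0.05063 K/W
  R_conv,out = 1/(hA) = 1/(30.5·53.3) = 6.151×10^-4 K/W
ΣR = 0.06048 K/W
ΔT = Q·ΣR = 289 × 0.06048 = 17.48 K
Heat flows outward, so T_out = T_in − ΔT = 20.4 − 17.48 = 2.92 °C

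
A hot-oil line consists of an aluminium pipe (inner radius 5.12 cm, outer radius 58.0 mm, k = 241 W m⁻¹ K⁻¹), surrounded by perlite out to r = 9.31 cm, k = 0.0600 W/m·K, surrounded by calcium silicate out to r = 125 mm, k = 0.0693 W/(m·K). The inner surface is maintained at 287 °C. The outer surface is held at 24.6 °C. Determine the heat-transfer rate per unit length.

Q' = 136 W/m

Resistance network (inner→outer):
  R'_aluminium = ln(0.0580/0.0512)/(2πk) = 0.1247/(2π·241) = 8.235×10^-5 m·K/W
  R'_perlite = ln(0.0931/0.0580)/(2πk) = 0.4732/(2π·0.0600) = 1.255 m·K/W
  R'_calcium silicate = ln(0.125/0.0931)/(2πk) = 0.2946/(2π·0.0693) = 0.6767 m·K/W
ΣR = 8.235×10^-5 + 1.255 + 0.6767 = 1.932 m·K/W
Q' = ΔT/ΣR = (287 °C − 24.6 °C)/1.932 = 136 W/m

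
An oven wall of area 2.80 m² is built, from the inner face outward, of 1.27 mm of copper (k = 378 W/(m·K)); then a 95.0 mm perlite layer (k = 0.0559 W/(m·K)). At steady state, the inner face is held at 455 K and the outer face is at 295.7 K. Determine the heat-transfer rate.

Resistance network (inner→outer):
  R_copper = L/(kA) = 0.00127/(378·2.80) = 1.200×10^-6 K/W
  R_perlite = L/(kA) = 0.0950/(0.0559·2.80) = 0.6070 K/W
ΣR = 1.200×10^-6 + 0.6070 = 0.6070 K/W
Q = ΔT/ΣR = (455 K − 295.7 K)/0.6070 = 262 W

Q = 262 W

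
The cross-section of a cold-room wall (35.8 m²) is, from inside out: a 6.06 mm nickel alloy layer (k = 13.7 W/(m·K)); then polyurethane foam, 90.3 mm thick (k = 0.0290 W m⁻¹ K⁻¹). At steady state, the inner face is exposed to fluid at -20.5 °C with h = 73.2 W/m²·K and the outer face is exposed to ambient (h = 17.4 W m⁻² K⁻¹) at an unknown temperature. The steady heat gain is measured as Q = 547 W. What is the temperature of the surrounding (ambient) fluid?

Sum the resistances:
  R_conv,in = 1/(hA) = 1/(73.2·35.8) = 3.816×10^-4 K/W
  R_nickel alloy = L/(kA) = 0.00606/(13.7·35.8) = 1.236×10^-5 K/W
  R_polyurethane foam = L/(kA) = 0.0903/(0.0290·35.8) = 0.08698 K/W
  R_conv,out = 1/(hA) = 1/(17.4·35.8) = 0.001605 K/W
ΣR = 0.08898 K/W
ΔT = Q·ΣR = 547 × 0.08898 = 48.67 K
Heat flows inward, so T_out = T_in + ΔT = -20.5 + 48.67 = 28.2 °C

T_out = 28.2 °C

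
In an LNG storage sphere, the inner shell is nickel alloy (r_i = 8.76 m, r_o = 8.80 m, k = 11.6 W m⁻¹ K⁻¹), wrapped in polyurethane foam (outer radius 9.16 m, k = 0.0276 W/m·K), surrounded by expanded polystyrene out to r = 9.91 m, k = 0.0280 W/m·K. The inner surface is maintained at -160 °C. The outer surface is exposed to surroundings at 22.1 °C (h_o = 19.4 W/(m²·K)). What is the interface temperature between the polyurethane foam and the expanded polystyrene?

Resistance network (inner→outer):
  R_nickel alloy = (1/8.76 − 1/8.80)/(4πk) = 5.189×10^-4/(4π·11.6) = 3.560×10^-6 K/W
  R_polyurethane foam = (1/8.80 − 1/9.16)/(4πk) = 0.004466/(4π·0.0276) = 0.01288 K/W
  R_expanded polystyrene = (1/9.16 − 1/9.91)/(4πk) = 0.008262/(4π·0.0280) = 0.02348 K/W
  R_conv,out = 1/(4πr²h) = 1/(4π·9.91²·19.4) = 4.177×10^-5 K/W
ΣR = 3.560×10^-6 + 0.01288 + 0.02348 + 4.177×10^-5 = 0.03641 K/W
Q = ΔT/ΣR = (-160 °C − 22.1 °C)/0.03641 = -5001 W
From the inner boundary to the polyurethane foam/expanded polystyrene interface, ΣR_partial = 0.01288 K/W.
T_interface = T_in − Q·ΣR_partial = -160 °C − (-5001)(0.01288) = -95.6 °C

T = -95.6 °C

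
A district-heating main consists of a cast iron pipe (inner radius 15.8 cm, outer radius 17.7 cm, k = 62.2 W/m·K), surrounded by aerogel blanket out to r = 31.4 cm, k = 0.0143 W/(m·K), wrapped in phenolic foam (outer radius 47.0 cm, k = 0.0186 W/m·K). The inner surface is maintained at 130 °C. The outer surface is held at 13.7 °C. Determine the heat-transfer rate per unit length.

Q' = 11.8 W/m

Resistance network (inner→outer):
  R'_cast iron = ln(0.177/0.158)/(2πk) = 0.1136/(2π·62.2) = 2.906×10^-4 m·K/W
  R'_aerogel blanket = ln(0.314/0.177)/(2πk) = 0.5732/(2π·0.0143) = 6.380 m·K/W
  R'_phenolic foam = ln(0.470/0.314)/(2πk) = 0.4033/(2π·0.0186) = 3.451 m·K/W
ΣR = 2.906×10^-4 + 6.380 + 3.451 = 9.831 m·K/W
Q' = ΔT/ΣR = (130 °C − 13.7 °C)/9.831 = 11.8 W/m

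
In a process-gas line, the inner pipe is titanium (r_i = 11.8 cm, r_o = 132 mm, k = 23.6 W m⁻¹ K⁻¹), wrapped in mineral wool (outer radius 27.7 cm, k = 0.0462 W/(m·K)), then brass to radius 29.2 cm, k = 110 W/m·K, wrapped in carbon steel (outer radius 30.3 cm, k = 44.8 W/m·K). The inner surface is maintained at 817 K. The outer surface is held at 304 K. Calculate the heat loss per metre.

Treat each layer as a resistance in series:
  R'_titanium = ln(0.132/0.118)/(2πk) = 0.1121/(2π·23.6) = 7.561×10^-4 m·K/W
  R'_mineral wool = ln(0.277/0.132)/(2πk) = 0.7412/(2π·0.0462) = 2.553 m·K/W
  R'_brass = ln(0.292/0.277)/(2πk) = 0.05274/(2π·110) = 7.630×10^-5 m·K/W
  R'_carbon steel = ln(0.303/0.292)/(2πk) = 0.03698/(2π·44.8) = 1.314×10^-4 m·K/W
ΣR = 7.561×10^-4 + 2.553 + 7.630×10^-5 + 1.314×10^-4 = 2.554 m·K/W
Q' = ΔT/ΣR = (817 K − 304 K)/2.554 = 201 W/m

Q' = 201 W/m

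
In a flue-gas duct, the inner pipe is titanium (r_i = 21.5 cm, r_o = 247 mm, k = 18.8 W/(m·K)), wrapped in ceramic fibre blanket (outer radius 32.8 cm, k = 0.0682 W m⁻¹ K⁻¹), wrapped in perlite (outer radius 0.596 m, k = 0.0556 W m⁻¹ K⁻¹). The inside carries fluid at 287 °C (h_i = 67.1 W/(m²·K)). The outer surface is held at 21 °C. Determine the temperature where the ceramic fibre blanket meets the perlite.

T = 212 °C

Series thermal resistances, inner to outer:
  R'_conv,in = 1/(2πr h) = 1/(2π·0.215·67.1) = 0.01103 m·K/W
  R'_titanium = ln(0.247/0.215)/(2πk) = 0.1388/(2π·18.8) = 0.001175 m·K/W
  R'_ceramic fibre blanket = ln(0.328/0.247)/(2πk) = 0.2836/(2π·0.0682) = 0.6619 m·K/W
  R'_perlite = ln(0.596/0.328)/(2πk) = 0.5972/(2π·0.0556) = 1.710 m·K/W
ΣR = 0.01103 + 0.001175 + 0.6619 + 1.710 = 2.384 m·K/W
Q' = ΔT/ΣR = (287 °C − 21 °C)/2.384 = 111.6 W/m
From the inner boundary to the ceramic fibre blanket/perlite interface, ΣR_partial = 0.6741 m·K/W.
T_interface = T_in − Q'·ΣR_partial = 287 °C − (111.6)(0.6741) = 212 °C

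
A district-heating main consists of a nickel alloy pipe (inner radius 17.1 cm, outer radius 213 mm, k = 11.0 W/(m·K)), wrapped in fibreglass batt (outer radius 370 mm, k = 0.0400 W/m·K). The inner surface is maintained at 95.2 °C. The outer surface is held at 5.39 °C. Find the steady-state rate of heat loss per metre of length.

Treat each layer as a resistance in series:
  R'_nickel alloy = ln(0.213/0.171)/(2πk) = 0.2196/(2π·11.0) = 0.003178 m·K/W
  R'_fibreglass batt = ln(0.370/0.213)/(2πk) = 0.5522/(2π·0.0400) = 2.197 m·K/W
ΣR = 0.003178 + 2.197 = 2.200 m·K/W
Q' = ΔT/ΣR = (95.2 °C − 5.39 °C)/2.200 = 40.8 W/m

Q' = 40.8 W/m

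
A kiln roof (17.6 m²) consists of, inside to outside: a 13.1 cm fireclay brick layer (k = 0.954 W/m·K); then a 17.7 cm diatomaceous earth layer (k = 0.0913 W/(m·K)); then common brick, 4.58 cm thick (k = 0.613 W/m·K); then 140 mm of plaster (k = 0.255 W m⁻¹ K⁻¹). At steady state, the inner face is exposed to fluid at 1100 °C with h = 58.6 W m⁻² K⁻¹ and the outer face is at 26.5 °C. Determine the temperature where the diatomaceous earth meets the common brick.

Series thermal resistances, inner to outer:
  R_conv,in = 1/(hA) = 1/(58.6·17.6) = 9.696×10^-4 K/W
  R_fireclay brick = L/(kA) = 0.131/(0.954·17.6) = 0.007802 K/W
  R_diatomaceous earth = L/(kA) = 0.177/(0.0913·17.6) = 0.1102 K/W
  R_common brick = L/(kA) = 0.0458/(0.613·17.6) = 0.004245 K/W
  R_plaster = L/(kA) = 0.140/(0.255·17.6) = 0.03119 K/W
ΣR = 9.696×10^-4 + 0.007802 + 0.1102 + 0.004245 + 0.03119 = 0.1544 K/W
Q = ΔT/ΣR = (1100 °C − 26.5 °C)/0.1544 = 6953 W
From the inner boundary to the diatomaceous earth/common brick interface, ΣR_partial = 0.1190 K/W.
T_interface = T_in − Q·ΣR_partial = 1100 °C − (6953)(0.1190) = 273 °C

T = 273 °C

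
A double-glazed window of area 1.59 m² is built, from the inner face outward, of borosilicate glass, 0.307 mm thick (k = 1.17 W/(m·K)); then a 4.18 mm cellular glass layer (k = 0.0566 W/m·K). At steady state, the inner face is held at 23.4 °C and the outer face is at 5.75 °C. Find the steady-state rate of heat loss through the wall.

Resistance network (inner→outer):
  R_borosilicate glass = L/(kA) = 3.07×10^-4/(1.17·1.59) = 1.650×10^-4 K/W
  R_cellular glass = L/(kA) = 0.00418/(0.0566·1.59) = 0.04645 K/W
ΣR = 1.650×10^-4 + 0.04645 = 0.04661 K/W
Q = ΔT/ΣR = (23.4 °C − 5.75 °C)/0.04661 = 379 W

Q = 379 W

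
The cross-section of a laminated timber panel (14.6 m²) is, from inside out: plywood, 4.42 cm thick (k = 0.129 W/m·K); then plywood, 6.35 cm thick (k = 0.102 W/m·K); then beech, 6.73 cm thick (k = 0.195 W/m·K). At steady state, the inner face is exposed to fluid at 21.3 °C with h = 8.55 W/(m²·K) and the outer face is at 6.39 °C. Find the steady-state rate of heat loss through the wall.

Series thermal resistances, inner to outer:
  R_conv,in = 1/(hA) = 1/(8.55·14.6) = 0.008011 K/W
  R_plywood = L/(kA) = 0.0442/(0.129·14.6) = 0.02347 K/W
  R_plywood = L/(kA) = 0.0635/(0.102·14.6) = 0.04264 K/W
  R_beech = L/(kA) = 0.0673/(0.195·14.6) = 0.02364 K/W
ΣR = 0.008011 + 0.02347 + 0.04264 + 0.02364 = 0.09776 K/W
Q = ΔT/ΣR = (21.3 °C − 6.39 °C)/0.09776 = 153 W

Q = 153 W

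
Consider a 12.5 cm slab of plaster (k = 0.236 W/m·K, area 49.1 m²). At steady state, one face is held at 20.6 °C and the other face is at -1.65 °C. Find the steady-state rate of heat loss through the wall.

Q = 2.06 kW

Q = kA·ΔT/L = 0.236 × 49.1 × |20.6 °C − -1.65 °C| / 0.125 = 2060 W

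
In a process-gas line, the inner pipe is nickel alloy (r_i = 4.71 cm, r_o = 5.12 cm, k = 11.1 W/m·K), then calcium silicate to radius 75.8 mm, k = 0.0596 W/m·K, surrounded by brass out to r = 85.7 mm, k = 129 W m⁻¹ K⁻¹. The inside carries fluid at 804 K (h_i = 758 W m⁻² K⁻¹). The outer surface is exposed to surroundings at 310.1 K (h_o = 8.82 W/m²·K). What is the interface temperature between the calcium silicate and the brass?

Treat each layer as a resistance in series:
  R'_conv,in = 1/(2πr h) = 1/(2π·0.0471·758) = 0.004458 m·K/W
  R'_nickel alloy = ln(0.0512/0.0471)/(2πk) = 0.08347/(2π·11.1) = 0.001197 m·K/W
  R'_calcium silicate = ln(0.0758/0.0512)/(2πk) = 0.3924/(2π·0.0596) = 1.048 m·K/W
  R'_brass = ln(0.0857/0.0758)/(2πk) = 0.1228/(2π·129) = 1.514×10^-4 m·K/W
  R'_conv,out = 1/(2πr h) = 1/(2π·0.0857·8.82) = 0.2106 m·K/W
ΣR = 0.004458 + 0.001197 + 1.048 + 1.514×10^-4 + 0.2106 = 1.264 m·K/W
Q' = ΔT/ΣR = (804 K − 310.1 K)/1.264 = 390.7 W/m
From the inner boundary to the calcium silicate/brass interface, ΣR_partial = 1.054 m·K/W.
T_interface = T_in − Q'·ΣR_partial = 804 K − (390.7)(1.054) = 392 K

T = 392 K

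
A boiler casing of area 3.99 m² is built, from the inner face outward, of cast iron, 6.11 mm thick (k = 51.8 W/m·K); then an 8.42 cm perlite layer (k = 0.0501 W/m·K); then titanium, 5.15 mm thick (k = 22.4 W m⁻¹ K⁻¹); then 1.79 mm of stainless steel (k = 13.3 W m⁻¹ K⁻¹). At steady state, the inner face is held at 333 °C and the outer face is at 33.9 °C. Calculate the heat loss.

Treat each layer as a resistance in series:
  R_cast iron = L/(kA) = 0.00611/(51.8·3.99) = 2.956×10^-5 K/W
  R_perlite = L/(kA) = 0.0842/(0.0501·3.99) = 0.4212 K/W
  R_titanium = L/(kA) = 0.00515/(22.4·3.99) = 5.762×10^-5 K/W
  R_stainless steel = L/(kA) = 0.00179/(13.3·3.99) = 3.373×10^-5 K/W
ΣR = 2.956×10^-5 + 0.4212 + 5.762×10^-5 + 3.373×10^-5 = 0.4213 K/W
Q = ΔT/ΣR = (333 °C − 33.9 °C)/0.4213 = 710 W

Q = 710 W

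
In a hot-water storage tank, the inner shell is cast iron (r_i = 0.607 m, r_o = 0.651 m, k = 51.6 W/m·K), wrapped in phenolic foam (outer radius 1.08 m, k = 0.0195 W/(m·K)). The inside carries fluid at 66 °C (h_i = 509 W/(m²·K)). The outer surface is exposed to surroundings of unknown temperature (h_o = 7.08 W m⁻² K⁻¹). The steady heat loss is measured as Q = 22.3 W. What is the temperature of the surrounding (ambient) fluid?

T_out = 10.2 °C

Sum the resistances:
  R_conv,in = 1/(4πr²h) = 1/(4π·0.607²·509) = 4.243×10^-4 K/W
  R_cast iron = (1/0.607 − 1/0.651)/(4πk) = 0.1113/(4π·51.6) = 1.717×10^-4 K/W
  R_phenolic foam = (1/0.651 − 1/1.08)/(4πk) = 0.6102/(4π·0.0195) = 2.490 K/W
  R_conv,out = 1/(4πr²h) = 1/(4π·1.08²·7.08) = 0.009636 K/W
ΣR = 2.500 K/W
ΔT = Q·ΣR = 22.3 × 2.500 = 55.75 K
Heat flows outward, so T_out = T_in − ΔT = 66 − 55.75 = 10.2 °C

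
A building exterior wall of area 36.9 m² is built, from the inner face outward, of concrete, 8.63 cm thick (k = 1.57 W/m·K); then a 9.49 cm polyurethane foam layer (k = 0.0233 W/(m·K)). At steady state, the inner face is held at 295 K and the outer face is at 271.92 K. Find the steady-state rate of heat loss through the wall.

Resistance network (inner→outer):
  R_concrete = L/(kA) = 0.0863/(1.57·36.9) = 0.001490 K/W
  R_polyurethane foam = L/(kA) = 0.0949/(0.0233·36.9) = 0.1104 K/W
ΣR = 0.001490 + 0.1104 = 0.1119 K/W
Q = ΔT/ΣR = (295 K − 271.92 K)/0.1119 = 206 W

Q = 206 W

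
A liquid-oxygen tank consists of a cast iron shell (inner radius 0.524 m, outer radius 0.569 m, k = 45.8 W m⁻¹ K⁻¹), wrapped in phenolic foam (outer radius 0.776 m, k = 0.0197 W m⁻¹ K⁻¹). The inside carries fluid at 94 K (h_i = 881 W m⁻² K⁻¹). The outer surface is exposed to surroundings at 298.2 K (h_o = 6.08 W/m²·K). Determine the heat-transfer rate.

Q = 107 W

Resistance network (inner→outer):
  R_conv,in = 1/(4πr²h) = 1/(4π·0.524²·881) = 3.290×10^-4 K/W
  R_cast iron = (1/0.524 − 1/0.569)/(4πk) = 0.1509/(4π·45.8) = 2.622×10^-4 K/W
  R_phenolic foam = (1/0.569 − 1/0.776)/(4πk) = 0.4688/(4π·0.0197) = 1.894 K/W
  R_conv,out = 1/(4πr²h) = 1/(4π·0.776²·6.08) = 0.02174 K/W
ΣR = 3.290×10^-4 + 2.622×10^-4 + 1.894 + 0.02174 = 1.916 K/W
Q = ΔT/ΣR = (94 K − 298.2 K)/1.916 = -107 W
(Negative Q ⇒ heat flows inward; heat gain = 107 W.)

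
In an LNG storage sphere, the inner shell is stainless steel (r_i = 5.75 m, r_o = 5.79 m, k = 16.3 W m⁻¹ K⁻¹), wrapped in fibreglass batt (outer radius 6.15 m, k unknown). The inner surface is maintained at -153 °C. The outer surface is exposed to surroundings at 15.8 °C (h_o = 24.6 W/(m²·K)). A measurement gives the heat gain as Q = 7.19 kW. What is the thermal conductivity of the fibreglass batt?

ΣR = ΔT/Q = |-153 − 15.8|/7190 = 0.02348 K/W
Known resistances:
  R_stainless steel = (1/5.75 − 1/5.79)/(4πk) = 0.001201/(4π·16.3) = 5.866×10^-6 K/W
  R_conv,out = 1/(4πr²h) = 1/(4π·6.15²·24.6) = 8.553×10^-5 K/W
R_fibreglass batt = ΣR − ΣR_known = 0.02348 − 9.140×10^-5 = 0.02339 K/W
(1/r₁−1/r₂)/(4πk) = 0.02339 ⇒ k = 0.01011/(4π·0.02339) = 0.0344 W/m·K

k = 0.0344 W/m·K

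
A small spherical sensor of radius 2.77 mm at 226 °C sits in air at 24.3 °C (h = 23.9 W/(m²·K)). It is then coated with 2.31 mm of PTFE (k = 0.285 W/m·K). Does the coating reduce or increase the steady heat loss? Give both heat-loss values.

increases: 0.465 → 1.15 W

Critical radius for a sphere: r_cr = 2k/h = 0.0238 m = 2.38 cm.
Outer radius after coating: r₂ = 0.00277 + 0.00231 = 0.00508 m.
Since r₁ < r_cr and r₂ ≤ r_cr, the coating moves toward the maximum at r_cr — heat loss rises.
Bare: R = 1/(4πr₁²h) = 433.9 K/W; Q = 201.7/433.9 = 0.465 W.
Coated: R = R_cond + R_conv = 174.9 K/W; Q = 201.7/174.9 = 1.15 W.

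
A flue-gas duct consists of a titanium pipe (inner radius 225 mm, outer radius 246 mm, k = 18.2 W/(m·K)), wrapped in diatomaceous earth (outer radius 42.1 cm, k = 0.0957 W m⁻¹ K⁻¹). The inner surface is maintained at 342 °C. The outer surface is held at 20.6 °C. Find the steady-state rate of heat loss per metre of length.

Treat each layer as a resistance in series:
  R'_titanium = ln(0.246/0.225)/(2πk) = 0.08923/(2π·18.2) = 7.803×10^-4 m·K/W
  R'_diatomaceous earth = ln(0.421/0.246)/(2πk) = 0.5373/(2π·0.0957) = 0.8936 m·K/W
ΣR = 7.803×10^-4 + 0.8936 = 0.8944 m·K/W
Q' = ΔT/ΣR = (342 °C − 20.6 °C)/0.8944 = 359 W/m

Q' = 359 W/m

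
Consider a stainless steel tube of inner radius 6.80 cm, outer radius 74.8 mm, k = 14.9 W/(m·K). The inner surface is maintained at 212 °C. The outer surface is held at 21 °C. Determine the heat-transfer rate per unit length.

Q' = 188 kW/m

Q' = 2πk·ΔT/ln(r₂/r₁) = 2π × 14.9 × 191 / ln(0.0748/0.0680) = 1.88×10^5 W/m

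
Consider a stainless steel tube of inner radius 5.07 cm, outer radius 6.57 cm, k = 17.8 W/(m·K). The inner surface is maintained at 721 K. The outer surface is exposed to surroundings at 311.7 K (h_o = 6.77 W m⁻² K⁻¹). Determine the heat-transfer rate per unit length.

Q' = 1140 W/m

Treat each layer as a resistance in series:
  R'_stainless steel = ln(0.0657/0.0507)/(2πk) = 0.2592/(2π·17.8) = 0.002317 m·K/W
  R'_conv,out = 1/(2πr h) = 1/(2π·0.0657·6.77) = 0.3578 m·K/W
ΣR = 0.002317 + 0.3578 = 0.3601 m·K/W
Q' = ΔT/ΣR = (721 K − 311.7 K)/0.3601 = 1140 W/m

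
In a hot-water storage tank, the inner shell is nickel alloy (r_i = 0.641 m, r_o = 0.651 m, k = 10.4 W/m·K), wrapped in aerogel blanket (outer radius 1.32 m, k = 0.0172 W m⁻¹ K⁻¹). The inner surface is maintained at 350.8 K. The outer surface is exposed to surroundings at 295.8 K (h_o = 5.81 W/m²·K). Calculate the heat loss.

Resistance network (inner→outer):
  R_nickel alloy = (1/0.641 − 1/0.651)/(4πk) = 0.02396/(4π·10.4) = 1.834×10^-4 K/W
  R_aerogel blanket = (1/0.651 − 1/1.32)/(4πk) = 0.7785/(4π·0.0172) = 3.602 K/W
  R_conv,out = 1/(4πr²h) = 1/(4π·1.32²·5.81) = 0.007861 K/W
ΣR = 1.834×10^-4 + 3.602 + 0.007861 = 3.610 K/W
Q = ΔT/ΣR = (350.8 K − 295.8 K)/3.610 = 15.2 W

Q = 15.2 W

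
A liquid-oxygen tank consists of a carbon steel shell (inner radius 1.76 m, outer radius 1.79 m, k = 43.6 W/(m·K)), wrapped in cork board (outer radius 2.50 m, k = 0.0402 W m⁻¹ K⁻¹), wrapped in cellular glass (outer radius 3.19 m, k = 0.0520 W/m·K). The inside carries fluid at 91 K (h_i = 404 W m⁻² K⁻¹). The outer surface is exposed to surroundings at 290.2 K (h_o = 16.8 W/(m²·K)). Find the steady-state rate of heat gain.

Resistance network (inner→outer):
  R_conv,in = 1/(4πr²h) = 1/(4π·1.76²·404) = 6.359×10^-5 K/W
  R_carbon steel = (1/1.76 − 1/1.79)/(4πk) = 0.009523/(4π·43.6) = 1.738×10^-5 K/W
  R_cork board = (1/1.79 − 1/2.50)/(4πk) = 0.1587/(4π·0.0402) = 0.3141 K/W
  R_cellular glass = (1/2.50 − 1/3.19)/(4πk) = 0.08652/(4π·0.0520) = 0.1324 K/W
  R_conv,out = 1/(4πr²h) = 1/(4π·3.19²·16.8) = 4.655×10^-4 K/W
ΣR = 6.359×10^-5 + 1.738×10^-5 + 0.3141 + 0.1324 + 4.655×10^-4 = 0.4470 K/W
Q = ΔT/ΣR = (91 K − 290.2 K)/0.4470 = -446 W
(Negative Q ⇒ heat flows inward; heat gain = 446 W.)

Q = 446 W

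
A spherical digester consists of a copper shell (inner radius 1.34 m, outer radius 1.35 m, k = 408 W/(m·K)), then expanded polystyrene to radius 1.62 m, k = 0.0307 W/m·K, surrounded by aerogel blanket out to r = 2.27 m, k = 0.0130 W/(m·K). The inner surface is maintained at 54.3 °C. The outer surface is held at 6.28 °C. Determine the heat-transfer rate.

Series thermal resistances, inner to outer:
  R_copper = (1/1.34 − 1/1.35)/(4πk) = 0.005528/(4π·408) = 1.078×10^-6 K/W
  R_expanded polystyrene = (1/1.35 − 1/1.62)/(4πk) = 0.1235/(4π·0.0307) = 0.3200 K/W
  R_aerogel blanket = (1/1.62 − 1/2.27)/(4πk) = 0.1768/(4π·0.0130) = 1.082 K/W
ΣR = 1.078×10^-6 + 0.3200 + 1.082 = 1.402 K/W
Q = ΔT/ΣR = (54.3 °C − 6.28 °C)/1.402 = 34.3 W

Q = 34.3 W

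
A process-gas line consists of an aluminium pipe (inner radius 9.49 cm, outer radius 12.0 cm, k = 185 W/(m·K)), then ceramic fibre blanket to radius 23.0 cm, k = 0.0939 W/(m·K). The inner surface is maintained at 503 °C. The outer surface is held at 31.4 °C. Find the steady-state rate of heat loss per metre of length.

Q' = 428 W/m

Resistance network (inner→outer):
  R'_aluminium = ln(0.120/0.0949)/(2πk) = 0.2347/(2π·185) = 2.019×10^-4 m·K/W
  R'_ceramic fibre blanket = ln(0.230/0.120)/(2πk) = 0.6506/(2π·0.0939) = 1.103 m·K/W
ΣR = 2.019×10^-4 + 1.103 = 1.103 m·K/W
Q' = ΔT/ΣR = (503 °C − 31.4 °C)/1.103 = 428 W/m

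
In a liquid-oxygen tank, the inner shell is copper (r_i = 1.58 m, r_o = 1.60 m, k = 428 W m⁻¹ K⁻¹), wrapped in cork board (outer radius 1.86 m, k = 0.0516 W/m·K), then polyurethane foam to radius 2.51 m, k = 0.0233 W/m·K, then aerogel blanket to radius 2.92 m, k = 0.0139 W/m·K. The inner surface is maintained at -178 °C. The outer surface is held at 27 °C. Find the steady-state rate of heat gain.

Resistance network (inner→outer):
  R_copper = (1/1.58 − 1/1.60)/(4πk) = 0.007911/(4π·428) = 1.471×10^-6 K/W
  R_cork board = (1/1.60 − 1/1.86)/(4πk) = 0.08737/(4π·0.0516) = 0.1347 K/W
  R_polyurethane foam = (1/1.86 − 1/2.51)/(4πk) = 0.1392/(4π·0.0233) = 0.4755 K/W
  R_aerogel blanket = (1/2.51 − 1/2.92)/(4πk) = 0.05594/(4π·0.0139) = 0.3203 K/W
ΣR = 1.471×10^-6 + 0.1347 + 0.4755 + 0.3203 = 0.9305 K/W
Q = ΔT/ΣR = (-178 °C − 27 °C)/0.9305 = -220 W
(Negative Q ⇒ heat flows inward; heat gain = 220 W.)

Q = 220 W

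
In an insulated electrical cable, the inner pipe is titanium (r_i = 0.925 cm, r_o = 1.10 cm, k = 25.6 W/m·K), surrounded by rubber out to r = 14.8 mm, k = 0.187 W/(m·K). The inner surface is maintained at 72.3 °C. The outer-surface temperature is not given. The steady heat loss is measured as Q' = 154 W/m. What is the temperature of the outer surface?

Series resistances:
  R'_titanium = ln(0.0110/0.00925)/(2πk) = 0.1733/(2π·25.6) = 0.001077 m·K/W
  R'_rubber = ln(0.0148/0.0110)/(2πk) = 0.2967/(2π·0.187) = 0.2525 m·K/W
ΣR = 0.2536 m·K/W
ΔT = Q'·ΣR = 154 × 0.2536 = 39.05 K
Heat flows outward, so T_out = T_in − ΔT = 72.3 − 39.05 = 33.2 °C

T_out = 33.2 °C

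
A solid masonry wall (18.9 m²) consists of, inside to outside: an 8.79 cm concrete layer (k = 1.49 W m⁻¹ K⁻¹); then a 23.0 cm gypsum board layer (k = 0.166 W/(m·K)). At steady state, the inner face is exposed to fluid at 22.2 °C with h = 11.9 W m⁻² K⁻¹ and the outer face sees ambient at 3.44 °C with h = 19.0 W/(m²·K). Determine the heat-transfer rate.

Series thermal resistances, inner to outer:
  R_conv,in = 1/(hA) = 1/(11.9·18.9) = 0.004446 K/W
  R_concrete = L/(kA) = 0.0879/(1.49·18.9) = 0.003121 K/W
  R_gypsum board = L/(kA) = 0.230/(0.166·18.9) = 0.07331 K/W
  R_conv,out = 1/(hA) = 1/(19.0·18.9) = 0.002785 K/W
ΣR = 0.004446 + 0.003121 + 0.07331 + 0.002785 = 0.08366 K/W
Q = ΔT/ΣR = (22.2 °C − 3.44 °C)/0.08366 = 224 W

Q = 224 W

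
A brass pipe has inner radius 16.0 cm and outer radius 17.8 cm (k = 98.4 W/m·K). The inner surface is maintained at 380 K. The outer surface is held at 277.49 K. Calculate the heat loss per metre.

Q' = 594 kW/m

Q' = 2πk·ΔT/ln(r₂/r₁) = 2π × 98.4 × 102.51 / ln(0.178/0.160) = 5.94×10^5 W/m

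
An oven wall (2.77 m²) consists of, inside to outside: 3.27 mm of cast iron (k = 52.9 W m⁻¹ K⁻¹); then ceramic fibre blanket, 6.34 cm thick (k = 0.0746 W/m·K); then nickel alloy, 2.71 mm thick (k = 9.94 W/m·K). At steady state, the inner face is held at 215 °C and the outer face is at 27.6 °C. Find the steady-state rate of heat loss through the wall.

Treat each layer as a resistance in series:
  R_cast iron = L/(kA) = 0.00327/(52.9·2.77) = 2.232×10^-5 K/W
  R_ceramic fibre blanket = L/(kA) = 0.0634/(0.0746·2.77) = 0.3068 K/W
  R_nickel alloy = L/(kA) = 0.00271/(9.94·2.77) = 9.842×10^-5 K/W
ΣR = 2.232×10^-5 + 0.3068 + 9.842×10^-5 = 0.3069 K/W
Q = ΔT/ΣR = (215 °C − 27.6 °C)/0.3069 = 611 W

Q = 611 W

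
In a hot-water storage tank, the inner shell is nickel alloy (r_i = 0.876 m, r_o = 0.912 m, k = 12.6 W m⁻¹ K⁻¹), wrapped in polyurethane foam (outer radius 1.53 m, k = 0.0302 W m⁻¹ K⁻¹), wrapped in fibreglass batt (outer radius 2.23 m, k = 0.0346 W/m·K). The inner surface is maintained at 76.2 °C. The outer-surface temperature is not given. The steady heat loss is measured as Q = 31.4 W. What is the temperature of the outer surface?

Series resistances:
  R_nickel alloy = (1/0.876 − 1/0.912)/(4πk) = 0.04506/(4π·12.6) = 2.846×10^-4 K/W
  R_polyurethane foam = (1/0.912 − 1/1.53)/(4πk) = 0.4429/(4π·0.0302) = 1.167 K/W
  R_fibreglass batt = (1/1.53 − 1/2.23)/(4πk) = 0.2052/(4π·0.0346) = 0.4719 K/W
ΣR = 1.639 K/W
ΔT = Q·ΣR = 31.4 × 1.639 = 51.46 K
Heat flows outward, so T_out = T_in − ΔT = 76.2 − 51.46 = 24.7 °C

T_out = 24.7 °C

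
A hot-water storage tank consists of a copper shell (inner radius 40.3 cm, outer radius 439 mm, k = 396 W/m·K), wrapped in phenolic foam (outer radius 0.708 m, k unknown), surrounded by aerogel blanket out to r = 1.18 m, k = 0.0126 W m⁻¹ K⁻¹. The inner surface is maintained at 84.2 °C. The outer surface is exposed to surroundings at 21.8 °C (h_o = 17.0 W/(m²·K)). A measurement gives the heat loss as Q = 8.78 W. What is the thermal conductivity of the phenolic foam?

k = 0.0195 W/m·K

ΣR = ΔT/Q = |84.2 − 21.8|/8.78 = 7.107 K/W
Known resistances:
  R_copper = (1/0.403 − 1/0.439)/(4πk) = 0.2035/(4π·396) = 4.089×10^-5 K/W
  R_aerogel blanket = (1/0.708 − 1/1.18)/(4πk) = 0.5650/(4π·0.0126) = 3.568 K/W
  R_conv,out = 1/(4πr²h) = 1/(4π·1.18²·17.0) = 0.003362 K/W
R_phenolic foam = ΣR − ΣR_known = 7.107 − 3.571 = 3.536 K/W
(1/r₁−1/r₂)/(4πk) = 3.536 ⇒ k = 0.8655/(4π·3.536) = 0.0195 W/m·K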